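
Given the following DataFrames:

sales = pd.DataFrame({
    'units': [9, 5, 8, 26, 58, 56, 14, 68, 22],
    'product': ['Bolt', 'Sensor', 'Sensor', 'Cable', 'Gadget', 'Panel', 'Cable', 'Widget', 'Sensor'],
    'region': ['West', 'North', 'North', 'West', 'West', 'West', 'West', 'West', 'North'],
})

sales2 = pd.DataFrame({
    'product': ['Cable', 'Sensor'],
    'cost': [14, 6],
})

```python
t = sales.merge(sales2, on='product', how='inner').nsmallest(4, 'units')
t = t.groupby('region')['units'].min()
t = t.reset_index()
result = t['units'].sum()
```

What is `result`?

merge on 'product' (how='inner') → 5 rows:
   units product region  cost
0      5  Sensor  North     6
1      8  Sensor  North     6
2     26   Cable   West    14
3     14   Cable   West    14
4     22  Sensor  North     6
take 4 rows with smallest units:
   units product region  cost
0      5  Sensor  North     6
1      8  Sensor  North     6
3     14   Cable   West    14
4     22  Sensor  North     6
group by region, min of units:
region
North     5
West     14
Name: units, dtype: int64
reset_index():
  region  units
0  North      5
1   West     14
Finally, sum of column 'units' = 19.

19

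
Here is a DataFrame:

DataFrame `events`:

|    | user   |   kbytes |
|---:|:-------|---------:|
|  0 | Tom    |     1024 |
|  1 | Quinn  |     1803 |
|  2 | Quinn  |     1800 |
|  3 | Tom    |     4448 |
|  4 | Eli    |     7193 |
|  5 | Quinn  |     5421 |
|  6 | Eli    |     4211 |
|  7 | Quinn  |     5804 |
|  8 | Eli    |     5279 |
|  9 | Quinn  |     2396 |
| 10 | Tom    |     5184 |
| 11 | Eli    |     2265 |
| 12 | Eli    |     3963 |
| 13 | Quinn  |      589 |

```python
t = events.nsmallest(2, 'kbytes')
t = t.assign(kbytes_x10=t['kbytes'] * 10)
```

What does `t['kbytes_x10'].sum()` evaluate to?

16130

take 2 rows with smallest kbytes:
     user  kbytes
13  Quinn     589
0     Tom    1024
add column kbytes_x10 = t['kbytes'] * 10:
     user  kbytes  kbytes_x10
13  Quinn     589        5890
0     Tom    1024       10240
Taking the sum of column 'kbytes_x10' gives 16130.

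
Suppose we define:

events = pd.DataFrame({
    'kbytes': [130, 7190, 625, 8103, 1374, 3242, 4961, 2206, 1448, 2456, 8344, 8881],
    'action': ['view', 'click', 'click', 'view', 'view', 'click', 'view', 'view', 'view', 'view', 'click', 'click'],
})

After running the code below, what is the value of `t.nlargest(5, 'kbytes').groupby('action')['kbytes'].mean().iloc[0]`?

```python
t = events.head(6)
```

3685.66666667

take first 6 rows:
   kbytes action
0     130   view
1    7190  click
2     625  click
3    8103   view
4    1374   view
5    3242  click
take 5 rows with largest kbytes:
   kbytes action
3    8103   view
1    7190  click
5    3242  click
4    1374   view
2     625  click
group by action, mean of kbytes:
action
click    3685.666667
view     4738.500000
Name: kbytes, dtype: float64
Reading off the value at position 0, we get 3685.66666667.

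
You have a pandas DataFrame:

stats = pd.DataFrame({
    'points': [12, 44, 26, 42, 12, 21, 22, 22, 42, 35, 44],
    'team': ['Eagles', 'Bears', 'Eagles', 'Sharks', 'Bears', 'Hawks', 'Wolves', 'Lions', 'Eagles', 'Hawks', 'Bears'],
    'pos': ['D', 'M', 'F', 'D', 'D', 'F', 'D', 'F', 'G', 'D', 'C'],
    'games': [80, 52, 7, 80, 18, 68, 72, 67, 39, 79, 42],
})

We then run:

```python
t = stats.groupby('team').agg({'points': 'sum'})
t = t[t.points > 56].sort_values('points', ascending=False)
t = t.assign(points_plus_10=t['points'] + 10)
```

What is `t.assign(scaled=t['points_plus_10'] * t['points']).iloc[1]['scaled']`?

7200

group by team, sum of points:
        points
team          
Bears      100
Eagles      80
Hawks       56
Lions       22
Sharks      42
Wolves      22
filter rows where points > 56:
        points
team          
Bears      100
Eagles      80
sort by points descending:
        points
team          
Bears      100
Eagles      80
add column points_plus_10 = t['points'] + 10:
        points  points_plus_10
team                          
Bears      100             110
Eagles      80              90
add column scaled = t['points_plus_10'] * t['points']:
        points  points_plus_10  scaled
team                                  
Bears      100             110   11000
Eagles      80              90    7200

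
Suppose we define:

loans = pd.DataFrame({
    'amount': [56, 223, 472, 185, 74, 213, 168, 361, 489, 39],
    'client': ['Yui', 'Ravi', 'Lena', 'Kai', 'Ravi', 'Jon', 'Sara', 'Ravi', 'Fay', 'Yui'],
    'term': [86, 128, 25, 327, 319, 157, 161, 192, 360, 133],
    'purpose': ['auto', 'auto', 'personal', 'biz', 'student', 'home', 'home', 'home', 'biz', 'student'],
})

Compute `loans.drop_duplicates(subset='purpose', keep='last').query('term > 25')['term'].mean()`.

203.25

drop duplicate purpose (keep=last):
   amount client  term   purpose
1     223   Ravi   128      auto
2     472   Lena    25  personal
7     361   Ravi   192      home
8     489    Fay   360       biz
9      39    Yui   133   student
filter rows where term > 25:
   amount client  term  purpose
1     223   Ravi   128     auto
7     361   Ravi   192     home
8     489    Fay   360      biz
9      39    Yui   133  student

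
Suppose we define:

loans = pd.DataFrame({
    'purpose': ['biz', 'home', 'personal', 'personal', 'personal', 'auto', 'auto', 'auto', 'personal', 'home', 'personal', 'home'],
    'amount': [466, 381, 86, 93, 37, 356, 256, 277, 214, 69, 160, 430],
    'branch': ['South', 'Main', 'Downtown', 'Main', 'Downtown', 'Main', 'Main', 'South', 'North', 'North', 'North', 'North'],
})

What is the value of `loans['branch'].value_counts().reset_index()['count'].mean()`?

value_counts of branch:
branch
Main        4
North       4
South       2
Downtown    2
Name: count, dtype: int64
reset_index():
     branch  count
0      Main      4
1     North      4
2     South      2
3  Downtown      2

3.0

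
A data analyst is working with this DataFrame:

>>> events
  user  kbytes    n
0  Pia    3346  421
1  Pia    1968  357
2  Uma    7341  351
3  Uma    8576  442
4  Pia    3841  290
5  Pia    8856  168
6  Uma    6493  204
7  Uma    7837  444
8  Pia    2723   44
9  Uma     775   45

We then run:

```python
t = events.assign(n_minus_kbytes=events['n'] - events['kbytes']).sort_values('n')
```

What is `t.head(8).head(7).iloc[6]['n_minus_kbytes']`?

add column n_minus_kbytes = events['n'] - events['kbytes']:
  user  kbytes    n  n_minus_kbytes
0  Pia    3346  421           -2925
1  Pia    1968  357           -1611
2  Uma    7341  351           -6990
3  Uma    8576  442           -8134
4  Pia    3841  290           -3551
5  Pia    8856  168           -8688
6  Uma    6493  204           -6289
7  Uma    7837  444           -7393
8  Pia    2723   44           -2679
9  Uma     775   45            -730
sort by n:
  user  kbytes    n  n_minus_kbytes
8  Pia    2723   44           -2679
9  Uma     775   45            -730
5  Pia    8856  168           -8688
6  Uma    6493  204           -6289
4  Pia    3841  290           -3551
2  Uma    7341  351           -6990
1  Pia    1968  357           -1611
0  Pia    3346  421           -2925
3  Uma    8576  442           -8134
7  Uma    7837  444           -7393
take first 8 rows:
  user  kbytes    n  n_minus_kbytes
8  Pia    2723   44           -2679
9  Uma     775   45            -730
5  Pia    8856  168           -8688
6  Uma    6493  204           -6289
4  Pia    3841  290           -3551
2  Uma    7341  351           -6990
1  Pia    1968  357           -1611
0  Pia    3346  421           -2925
take first 7 rows:
  user  kbytes    n  n_minus_kbytes
8  Pia    2723   44           -2679
9  Uma     775   45            -730
5  Pia    8856  168           -8688
6  Uma    6493  204           -6289
4  Pia    3841  290           -3551
2  Uma    7341  351           -6990
1  Pia    1968  357           -1611
Finally, value at position 6, column 'n_minus_kbytes' = -1611.

-1611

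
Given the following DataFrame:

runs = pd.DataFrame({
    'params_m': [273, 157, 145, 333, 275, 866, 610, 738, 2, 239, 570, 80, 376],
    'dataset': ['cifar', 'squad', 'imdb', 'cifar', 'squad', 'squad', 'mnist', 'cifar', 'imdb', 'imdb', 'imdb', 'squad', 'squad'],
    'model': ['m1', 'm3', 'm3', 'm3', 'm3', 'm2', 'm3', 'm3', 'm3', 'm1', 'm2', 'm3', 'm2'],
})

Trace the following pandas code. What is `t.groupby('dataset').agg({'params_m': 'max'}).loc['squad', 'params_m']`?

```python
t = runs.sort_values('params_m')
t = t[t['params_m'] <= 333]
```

sort by params_m:
    params_m dataset model
8          2    imdb    m3
11        80   squad    m3
2        145    imdb    m3
1        157   squad    m3
9        239    imdb    m1
0        273   cifar    m1
4        275   squad    m3
3        333   cifar    m3
12       376   squad    m2
10       570    imdb    m2
6        610   mnist    m3
7        738   cifar    m3
5        866   squad    m2
filter rows where params_m <= 333:
    params_m dataset model
8          2    imdb    m3
11        80   squad    m3
2        145    imdb    m3
1        157   squad    m3
9        239    imdb    m1
0        273   cifar    m1
4        275   squad    m3
3        333   cifar    m3
group by dataset, max of params_m:
         params_m
dataset          
cifar         333
imdb          239
squad         275
Finally, value at row 'squad', column 'params_m' = 275.

275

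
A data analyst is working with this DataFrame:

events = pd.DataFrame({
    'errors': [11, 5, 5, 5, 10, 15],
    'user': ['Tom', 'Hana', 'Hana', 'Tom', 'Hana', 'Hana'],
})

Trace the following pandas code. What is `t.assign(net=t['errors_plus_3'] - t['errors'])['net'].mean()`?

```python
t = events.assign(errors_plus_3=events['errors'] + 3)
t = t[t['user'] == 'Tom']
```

add column errors_plus_3 = events['errors'] + 3:
   errors  user  errors_plus_3
0      11   Tom             14
1       5  Hana              8
2       5  Hana              8
3       5   Tom              8
4      10  Hana             13
5      15  Hana             18
filter rows where user == 'Tom':
   errors user  errors_plus_3
0      11  Tom             14
3       5  Tom              8
add column net = t['errors_plus_3'] - t['errors']:
   errors user  errors_plus_3  net
0      11  Tom             14    3
3       5  Tom              8    3
mean of column 'net' → 3.0

3.0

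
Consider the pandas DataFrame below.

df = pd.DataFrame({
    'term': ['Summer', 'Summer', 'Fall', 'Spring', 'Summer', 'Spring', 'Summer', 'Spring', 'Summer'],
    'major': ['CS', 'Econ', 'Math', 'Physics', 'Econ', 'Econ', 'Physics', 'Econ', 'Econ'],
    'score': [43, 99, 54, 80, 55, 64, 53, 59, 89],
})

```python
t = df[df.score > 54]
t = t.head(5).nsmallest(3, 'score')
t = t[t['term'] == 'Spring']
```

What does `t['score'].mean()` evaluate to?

61.5

filter rows where score > 54:
     term    major  score
1  Summer     Econ     99
3  Spring  Physics     80
4  Summer     Econ     55
5  Spring     Econ     64
7  Spring     Econ     59
8  Summer     Econ     89
take first 5 rows:
     term    major  score
1  Summer     Econ     99
3  Spring  Physics     80
4  Summer     Econ     55
5  Spring     Econ     64
7  Spring     Econ     59
take 3 rows with smallest score:
     term major  score
4  Summer  Econ     55
7  Spring  Econ     59
5  Spring  Econ     64
filter rows where term == 'Spring':
     term major  score
7  Spring  Econ     59
5  Spring  Econ     64
Hence 61.5.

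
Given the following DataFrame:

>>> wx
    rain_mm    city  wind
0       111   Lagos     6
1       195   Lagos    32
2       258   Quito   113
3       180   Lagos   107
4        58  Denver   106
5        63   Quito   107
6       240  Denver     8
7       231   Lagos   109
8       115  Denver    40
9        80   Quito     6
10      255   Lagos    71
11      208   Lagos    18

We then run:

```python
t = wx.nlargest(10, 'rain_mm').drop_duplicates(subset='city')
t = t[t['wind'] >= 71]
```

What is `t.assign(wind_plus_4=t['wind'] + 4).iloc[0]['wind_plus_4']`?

take 10 rows with largest rain_mm:
    rain_mm    city  wind
2       258   Quito   113
10      255   Lagos    71
6       240  Denver     8
7       231   Lagos   109
11      208   Lagos    18
1       195   Lagos    32
3       180   Lagos   107
8       115  Denver    40
0       111   Lagos     6
9        80   Quito     6
drop duplicate city (keep=first):
    rain_mm    city  wind
2       258   Quito   113
10      255   Lagos    71
6       240  Denver     8
filter rows where wind >= 71:
    rain_mm   city  wind
2       258  Quito   113
10      255  Lagos    71
add column wind_plus_4 = t['wind'] + 4:
    rain_mm   city  wind  wind_plus_4
2       258  Quito   113          117
10      255  Lagos    71           75

117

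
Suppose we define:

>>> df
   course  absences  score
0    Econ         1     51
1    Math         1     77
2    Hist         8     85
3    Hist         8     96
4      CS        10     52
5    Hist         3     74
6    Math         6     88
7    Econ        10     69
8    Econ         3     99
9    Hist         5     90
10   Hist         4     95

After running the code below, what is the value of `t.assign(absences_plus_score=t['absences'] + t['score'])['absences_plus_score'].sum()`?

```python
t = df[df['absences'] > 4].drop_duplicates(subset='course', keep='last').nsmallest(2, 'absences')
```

189

filter rows where absences > 4:
  course  absences  score
2   Hist         8     85
3   Hist         8     96
4     CS        10     52
6   Math         6     88
7   Econ        10     69
9   Hist         5     90
drop duplicate course (keep=last):
  course  absences  score
4     CS        10     52
6   Math         6     88
7   Econ        10     69
9   Hist         5     90
take 2 rows with smallest absences:
  course  absences  score
9   Hist         5     90
6   Math         6     88
add column absences_plus_score = t['absences'] + t['score']:
  course  absences  score  absences_plus_score
9   Hist         5     90                   95
6   Math         6     88                   94
Reading off the sum of column 'absences_plus_score', we get 189.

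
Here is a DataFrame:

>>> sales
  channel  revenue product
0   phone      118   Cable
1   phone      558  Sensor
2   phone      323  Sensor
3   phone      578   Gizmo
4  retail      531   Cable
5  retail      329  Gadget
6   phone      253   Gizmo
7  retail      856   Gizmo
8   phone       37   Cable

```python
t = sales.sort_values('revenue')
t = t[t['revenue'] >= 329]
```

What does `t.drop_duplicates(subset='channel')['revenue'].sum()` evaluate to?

sort by revenue:
  channel  revenue product
8   phone       37   Cable
0   phone      118   Cable
6   phone      253   Gizmo
2   phone      323  Sensor
5  retail      329  Gadget
4  retail      531   Cable
1   phone      558  Sensor
3   phone      578   Gizmo
7  retail      856   Gizmo
filter rows where revenue >= 329:
  channel  revenue product
5  retail      329  Gadget
4  retail      531   Cable
1   phone      558  Sensor
3   phone      578   Gizmo
7  retail      856   Gizmo
drop duplicate channel (keep=first):
  channel  revenue product
5  retail      329  Gadget
1   phone      558  Sensor
Reading off the sum of column 'revenue', we get 887.

887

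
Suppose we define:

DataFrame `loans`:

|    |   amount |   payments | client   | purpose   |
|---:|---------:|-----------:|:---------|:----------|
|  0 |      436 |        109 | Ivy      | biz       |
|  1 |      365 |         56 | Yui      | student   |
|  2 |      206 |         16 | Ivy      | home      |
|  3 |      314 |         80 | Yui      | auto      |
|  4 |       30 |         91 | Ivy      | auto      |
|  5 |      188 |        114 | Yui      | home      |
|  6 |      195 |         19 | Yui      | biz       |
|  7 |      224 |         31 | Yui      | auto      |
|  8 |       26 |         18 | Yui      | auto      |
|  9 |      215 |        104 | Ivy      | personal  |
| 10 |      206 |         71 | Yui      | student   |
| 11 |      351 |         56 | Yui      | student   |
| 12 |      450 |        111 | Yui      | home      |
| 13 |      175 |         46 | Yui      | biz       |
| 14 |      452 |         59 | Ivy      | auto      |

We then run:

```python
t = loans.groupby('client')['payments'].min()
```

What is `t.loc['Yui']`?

group by client, min of payments:
client
Ivy    16
Yui    18
Name: payments, dtype: int64

18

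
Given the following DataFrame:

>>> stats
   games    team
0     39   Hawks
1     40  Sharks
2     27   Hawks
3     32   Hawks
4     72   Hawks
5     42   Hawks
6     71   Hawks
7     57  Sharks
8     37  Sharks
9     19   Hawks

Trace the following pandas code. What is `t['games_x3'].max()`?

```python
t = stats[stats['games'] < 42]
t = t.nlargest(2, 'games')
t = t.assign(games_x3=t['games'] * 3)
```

filter rows where games < 42:
   games    team
0     39   Hawks
1     40  Sharks
2     27   Hawks
3     32   Hawks
8     37  Sharks
9     19   Hawks
take 2 rows with largest games:
   games    team
1     40  Sharks
0     39   Hawks
add column games_x3 = t['games'] * 3:
   games    team  games_x3
1     40  Sharks       120
0     39   Hawks       117

120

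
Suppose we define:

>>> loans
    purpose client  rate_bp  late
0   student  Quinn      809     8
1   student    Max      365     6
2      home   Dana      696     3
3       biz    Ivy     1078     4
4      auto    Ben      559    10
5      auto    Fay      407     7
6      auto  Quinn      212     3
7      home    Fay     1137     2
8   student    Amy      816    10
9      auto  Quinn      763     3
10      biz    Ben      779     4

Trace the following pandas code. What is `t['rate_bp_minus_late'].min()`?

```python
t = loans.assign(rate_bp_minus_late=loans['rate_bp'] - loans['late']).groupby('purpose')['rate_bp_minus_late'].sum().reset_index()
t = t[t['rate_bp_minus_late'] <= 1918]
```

add column rate_bp_minus_late = loans['rate_bp'] - loans['late']:
    purpose client  rate_bp  late  rate_bp_minus_late
0   student  Quinn      809     8                 801
1   student    Max      365     6                 359
2      home   Dana      696     3                 693
3       biz    Ivy     1078     4                1074
4      auto    Ben      559    10                 549
5      auto    Fay      407     7                 400
6      auto  Quinn      212     3                 209
7      home    Fay     1137     2                1135
8   student    Amy      816    10                 806
9      auto  Quinn      763     3                 760
10      biz    Ben      779     4                 775
group by purpose, sum of rate_bp_minus_late:
purpose
auto       1918
biz        1849
home       1828
student    1966
Name: rate_bp_minus_late, dtype: int64
reset_index():
   purpose  rate_bp_minus_late
0     auto                1918
1      biz                1849
2     home                1828
3  student                1966
filter rows where rate_bp_minus_late <= 1918:
  purpose  rate_bp_minus_late
0    auto                1918
1     biz                1849
2    home                1828

1828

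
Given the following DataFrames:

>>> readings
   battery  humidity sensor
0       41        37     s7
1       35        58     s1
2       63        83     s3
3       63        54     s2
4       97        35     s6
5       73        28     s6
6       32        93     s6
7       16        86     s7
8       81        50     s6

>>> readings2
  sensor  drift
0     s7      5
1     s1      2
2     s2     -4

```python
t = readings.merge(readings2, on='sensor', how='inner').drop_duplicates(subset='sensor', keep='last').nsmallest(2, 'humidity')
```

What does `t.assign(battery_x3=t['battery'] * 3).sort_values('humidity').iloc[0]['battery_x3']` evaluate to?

189

merge on 'sensor' (how='inner') → 4 rows:
   battery  humidity sensor  drift
0       41        37     s7      5
1       35        58     s1      2
2       63        54     s2     -4
3       16        86     s7      5
drop duplicate sensor (keep=last):
   battery  humidity sensor  drift
1       35        58     s1      2
2       63        54     s2     -4
3       16        86     s7      5
take 2 rows with smallest humidity:
   battery  humidity sensor  drift
2       63        54     s2     -4
1       35        58     s1      2
add column battery_x3 = t['battery'] * 3:
   battery  humidity sensor  drift  battery_x3
2       63        54     s2     -4         189
1       35        58     s1      2         105
sort by humidity:
   battery  humidity sensor  drift  battery_x3
2       63        54     s2     -4         189
1       35        58     s1      2         105
Reading off the value at position 0, column 'battery_x3', we get 189.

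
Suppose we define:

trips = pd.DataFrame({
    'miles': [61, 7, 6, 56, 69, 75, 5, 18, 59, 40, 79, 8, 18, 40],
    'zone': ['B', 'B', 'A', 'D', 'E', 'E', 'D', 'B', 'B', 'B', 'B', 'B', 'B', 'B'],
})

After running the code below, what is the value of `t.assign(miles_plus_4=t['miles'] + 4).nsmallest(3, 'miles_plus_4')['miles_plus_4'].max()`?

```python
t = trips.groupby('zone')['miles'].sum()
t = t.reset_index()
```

group by zone, sum of miles:
zone
A      6
B    330
D     61
E    144
Name: miles, dtype: int64
reset_index():
  zone  miles
0    A      6
1    B    330
2    D     61
3    E    144
add column miles_plus_4 = t['miles'] + 4:
  zone  miles  miles_plus_4
0    A      6            10
1    B    330           334
2    D     61            65
3    E    144           148
take 3 rows with smallest miles_plus_4:
  zone  miles  miles_plus_4
0    A      6            10
2    D     61            65
3    E    144           148
Hence 148.

148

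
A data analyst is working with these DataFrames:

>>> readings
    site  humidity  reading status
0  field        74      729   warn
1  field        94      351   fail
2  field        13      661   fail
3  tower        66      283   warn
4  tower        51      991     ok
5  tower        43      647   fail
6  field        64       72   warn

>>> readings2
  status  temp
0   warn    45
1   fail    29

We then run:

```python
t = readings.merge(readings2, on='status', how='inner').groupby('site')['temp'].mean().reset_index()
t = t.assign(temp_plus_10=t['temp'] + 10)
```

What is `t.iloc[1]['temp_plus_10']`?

merge on 'status' (how='inner') → 6 rows:
    site  humidity  reading status  temp
0  field        74      729   warn    45
1  field        94      351   fail    29
2  field        13      661   fail    29
3  tower        66      283   warn    45
4  tower        43      647   fail    29
5  field        64       72   warn    45
group by site, mean of temp:
site
field    37.0
tower    37.0
Name: temp, dtype: float64
reset_index():
    site  temp
0  field  37.0
1  tower  37.0
add column temp_plus_10 = t['temp'] + 10:
    site  temp  temp_plus_10
0  field  37.0          47.0
1  tower  37.0          47.0
value at position 1, column 'temp_plus_10' → 47.0

47.0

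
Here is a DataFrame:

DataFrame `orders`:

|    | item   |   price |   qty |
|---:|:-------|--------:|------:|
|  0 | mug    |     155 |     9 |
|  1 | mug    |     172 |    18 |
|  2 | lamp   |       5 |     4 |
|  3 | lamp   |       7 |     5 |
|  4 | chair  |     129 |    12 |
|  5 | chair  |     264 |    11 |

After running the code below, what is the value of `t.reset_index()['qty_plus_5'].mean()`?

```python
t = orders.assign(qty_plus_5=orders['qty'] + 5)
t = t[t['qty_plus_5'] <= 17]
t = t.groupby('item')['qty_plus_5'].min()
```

add column qty_plus_5 = orders['qty'] + 5:
    item  price  qty  qty_plus_5
0    mug    155    9          14
1    mug    172   18          23
2   lamp      5    4           9
3   lamp      7    5          10
4  chair    129   12          17
5  chair    264   11          16
filter rows where qty_plus_5 <= 17:
    item  price  qty  qty_plus_5
0    mug    155    9          14
2   lamp      5    4           9
3   lamp      7    5          10
4  chair    129   12          17
5  chair    264   11          16
group by item, min of qty_plus_5:
item
chair    16
lamp      9
mug      14
Name: qty_plus_5, dtype: int64
reset_index():
    item  qty_plus_5
0  chair          16
1   lamp           9
2    mug          14
Then the mean of column 'qty_plus_5': 13.0

13.0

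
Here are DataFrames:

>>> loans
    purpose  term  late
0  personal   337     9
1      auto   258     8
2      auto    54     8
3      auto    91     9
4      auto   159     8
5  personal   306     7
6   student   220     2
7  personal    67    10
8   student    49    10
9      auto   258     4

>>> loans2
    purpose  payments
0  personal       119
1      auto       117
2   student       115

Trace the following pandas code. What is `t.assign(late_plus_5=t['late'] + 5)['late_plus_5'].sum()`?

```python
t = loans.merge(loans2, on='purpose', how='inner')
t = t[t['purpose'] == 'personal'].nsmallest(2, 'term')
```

merge on 'purpose' (how='inner') → 10 rows:
    purpose  term  late  payments
0  personal   337     9       119
1      auto   258     8       117
2      auto    54     8       117
3      auto    91     9       117
4      auto   159     8       117
5  personal   306     7       119
6   student   220     2       115
7  personal    67    10       119
8   student    49    10       115
9      auto   258     4       117
filter rows where purpose == 'personal':
    purpose  term  late  payments
0  personal   337     9       119
5  personal   306     7       119
7  personal    67    10       119
take 2 rows with smallest term:
    purpose  term  late  payments
7  personal    67    10       119
5  personal   306     7       119
add column late_plus_5 = t['late'] + 5:
    purpose  term  late  payments  late_plus_5
7  personal    67    10       119           15
5  personal   306     7       119           12
Then the sum of column 'late_plus_5': 27

27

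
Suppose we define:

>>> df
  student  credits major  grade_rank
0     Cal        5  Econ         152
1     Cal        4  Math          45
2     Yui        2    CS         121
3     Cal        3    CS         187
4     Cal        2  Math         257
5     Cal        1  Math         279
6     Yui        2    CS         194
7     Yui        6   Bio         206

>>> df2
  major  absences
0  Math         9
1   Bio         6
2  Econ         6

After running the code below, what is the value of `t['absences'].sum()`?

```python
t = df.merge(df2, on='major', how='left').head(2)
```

merge on 'major' (how='left') → 8 rows:
  student  credits major  grade_rank  absences
0     Cal        5  Econ         152       6.0
1     Cal        4  Math          45       9.0
2     Yui        2    CS         121       NaN
3     Cal        3    CS         187       NaN
4     Cal        2  Math         257       9.0
5     Cal        1  Math         279       9.0
6     Yui        2    CS         194       NaN
7     Yui        6   Bio         206       6.0
take first 2 rows:
  student  credits major  grade_rank  absences
0     Cal        5  Econ         152       6.0
1     Cal        4  Math          45       9.0
Then the sum of column 'absences': 15.0

15.0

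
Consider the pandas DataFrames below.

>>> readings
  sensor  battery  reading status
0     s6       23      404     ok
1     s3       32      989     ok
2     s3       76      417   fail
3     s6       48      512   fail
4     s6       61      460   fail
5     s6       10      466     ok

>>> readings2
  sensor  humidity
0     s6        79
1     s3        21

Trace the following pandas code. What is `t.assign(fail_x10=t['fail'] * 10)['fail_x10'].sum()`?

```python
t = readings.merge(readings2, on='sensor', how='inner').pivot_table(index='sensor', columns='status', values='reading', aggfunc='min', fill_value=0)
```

8770

merge on 'sensor' (how='inner') → 6 rows:
  sensor  battery  reading status  humidity
0     s6       23      404     ok        79
1     s3       32      989     ok        21
2     s3       76      417   fail        21
3     s6       48      512   fail        79
4     s6       61      460   fail        79
5     s6       10      466     ok        79
pivot: rows=sensor, cols=status, min(reading):
status  fail   ok
sensor           
s3       417  989
s6       460  404
add column fail_x10 = t['fail'] * 10:
status  fail   ok  fail_x10
sensor                     
s3       417  989      4170
s6       460  404      4600
Then the sum of column 'fail_x10': 8770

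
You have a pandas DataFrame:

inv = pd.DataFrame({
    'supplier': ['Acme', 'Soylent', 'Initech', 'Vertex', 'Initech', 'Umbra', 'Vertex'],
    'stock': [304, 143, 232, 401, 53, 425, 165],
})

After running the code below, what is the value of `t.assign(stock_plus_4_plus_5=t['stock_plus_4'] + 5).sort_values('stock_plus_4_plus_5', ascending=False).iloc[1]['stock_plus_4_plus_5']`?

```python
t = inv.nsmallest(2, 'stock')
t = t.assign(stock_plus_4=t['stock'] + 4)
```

62

take 2 rows with smallest stock:
  supplier  stock
4  Initech     53
1  Soylent    143
add column stock_plus_4 = t['stock'] + 4:
  supplier  stock  stock_plus_4
4  Initech     53            57
1  Soylent    143           147
add column stock_plus_4_plus_5 = t['stock_plus_4'] + 5:
  supplier  stock  stock_plus_4  stock_plus_4_plus_5
4  Initech     53            57                   62
1  Soylent    143           147                  152
sort by stock_plus_4_plus_5 descending:
  supplier  stock  stock_plus_4  stock_plus_4_plus_5
1  Soylent    143           147                  152
4  Initech     53            57                   62
Taking the value at position 1, column 'stock_plus_4_plus_5' gives 62.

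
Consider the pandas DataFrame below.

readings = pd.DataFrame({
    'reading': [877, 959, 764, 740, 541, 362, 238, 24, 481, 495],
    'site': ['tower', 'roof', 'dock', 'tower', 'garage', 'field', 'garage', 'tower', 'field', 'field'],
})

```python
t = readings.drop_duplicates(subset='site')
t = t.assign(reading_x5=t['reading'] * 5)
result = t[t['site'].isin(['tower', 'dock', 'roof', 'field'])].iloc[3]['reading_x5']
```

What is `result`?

drop duplicate site (keep=first):
   reading    site
0      877   tower
1      959    roof
2      764    dock
4      541  garage
5      362   field
add column reading_x5 = t['reading'] * 5:
   reading    site  reading_x5
0      877   tower        4385
1      959    roof        4795
2      764    dock        3820
4      541  garage        2705
5      362   field        1810
filter rows where site in ['tower', 'dock', 'roof', 'field']:
   reading   site  reading_x5
0      877  tower        4385
1      959   roof        4795
2      764   dock        3820
5      362  field        1810
Reading off the value at position 3, column 'reading_x5', we get 1810.

1810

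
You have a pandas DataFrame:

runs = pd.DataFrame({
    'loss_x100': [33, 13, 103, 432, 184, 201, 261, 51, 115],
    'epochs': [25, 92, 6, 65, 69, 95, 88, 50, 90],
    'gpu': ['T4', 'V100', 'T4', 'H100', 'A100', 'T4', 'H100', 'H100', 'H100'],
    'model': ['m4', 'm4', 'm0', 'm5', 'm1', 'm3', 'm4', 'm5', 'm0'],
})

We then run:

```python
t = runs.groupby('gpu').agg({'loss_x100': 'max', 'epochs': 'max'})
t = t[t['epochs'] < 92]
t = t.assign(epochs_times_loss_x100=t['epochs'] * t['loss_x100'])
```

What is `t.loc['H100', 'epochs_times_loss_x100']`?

group by gpu: max(loss_x100), max(epochs):
      loss_x100  epochs
gpu                    
A100        184      69
H100        432      90
T4          201      95
V100         13      92
filter rows where epochs < 92:
      loss_x100  epochs
gpu                    
A100        184      69
H100        432      90
add column epochs_times_loss_x100 = t['epochs'] * t['loss_x100']:
      loss_x100  epochs  epochs_times_loss_x100
gpu                                            
A100        184      69                   12696
H100        432      90                   38880
value at row 'H100', column 'epochs_times_loss_x100' → 38880

38880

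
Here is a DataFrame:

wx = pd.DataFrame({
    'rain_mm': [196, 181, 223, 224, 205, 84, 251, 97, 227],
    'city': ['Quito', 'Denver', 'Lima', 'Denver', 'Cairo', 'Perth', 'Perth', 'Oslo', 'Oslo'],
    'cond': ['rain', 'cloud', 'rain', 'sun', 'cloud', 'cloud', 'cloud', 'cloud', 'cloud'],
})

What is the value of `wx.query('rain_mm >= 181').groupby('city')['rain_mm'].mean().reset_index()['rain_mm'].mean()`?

filter rows where rain_mm >= 181:
   rain_mm    city   cond
0      196   Quito   rain
1      181  Denver  cloud
2      223    Lima   rain
3      224  Denver    sun
4      205   Cairo  cloud
6      251   Perth  cloud
8      227    Oslo  cloud
group by city, mean of rain_mm:
city
Cairo     205.0
Denver    202.5
Lima      223.0
Oslo      227.0
Perth     251.0
Quito     196.0
Name: rain_mm, dtype: float64
reset_index():
     city  rain_mm
0   Cairo    205.0
1  Denver    202.5
2    Lima    223.0
3    Oslo    227.0
4   Perth    251.0
5   Quito    196.0
The mean of column 'rain_mm' is 217.416666667.

217.416666667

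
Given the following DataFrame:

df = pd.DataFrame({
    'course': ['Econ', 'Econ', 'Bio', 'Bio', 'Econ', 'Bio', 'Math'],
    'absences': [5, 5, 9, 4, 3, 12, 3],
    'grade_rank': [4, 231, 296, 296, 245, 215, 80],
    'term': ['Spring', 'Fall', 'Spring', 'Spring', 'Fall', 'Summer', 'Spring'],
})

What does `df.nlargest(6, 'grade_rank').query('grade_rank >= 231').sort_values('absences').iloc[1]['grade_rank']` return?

take 6 rows with largest grade_rank:
  course  absences  grade_rank    term
2    Bio         9         296  Spring
3    Bio         4         296  Spring
4   Econ         3         245    Fall
1   Econ         5         231    Fall
5    Bio        12         215  Summer
6   Math         3          80  Spring
filter rows where grade_rank >= 231:
  course  absences  grade_rank    term
2    Bio         9         296  Spring
3    Bio         4         296  Spring
4   Econ         3         245    Fall
1   Econ         5         231    Fall
sort by absences:
  course  absences  grade_rank    term
4   Econ         3         245    Fall
3    Bio         4         296  Spring
1   Econ         5         231    Fall
2    Bio         9         296  Spring
Taking the value at position 1, column 'grade_rank' gives 296.

296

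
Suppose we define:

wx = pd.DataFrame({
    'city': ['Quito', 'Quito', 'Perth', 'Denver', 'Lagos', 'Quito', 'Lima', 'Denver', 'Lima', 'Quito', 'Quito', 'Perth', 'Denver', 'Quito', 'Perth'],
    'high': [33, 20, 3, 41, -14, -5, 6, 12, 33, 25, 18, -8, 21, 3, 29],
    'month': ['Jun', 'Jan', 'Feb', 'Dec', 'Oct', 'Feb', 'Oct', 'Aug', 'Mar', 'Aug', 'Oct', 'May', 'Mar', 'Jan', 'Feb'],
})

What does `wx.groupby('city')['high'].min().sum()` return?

-9

group by city, min of high:
city
Denver    12
Lagos    -14
Lima       6
Perth     -8
Quito     -5
Name: high, dtype: int64
Finally, sum of the resulting series = -9.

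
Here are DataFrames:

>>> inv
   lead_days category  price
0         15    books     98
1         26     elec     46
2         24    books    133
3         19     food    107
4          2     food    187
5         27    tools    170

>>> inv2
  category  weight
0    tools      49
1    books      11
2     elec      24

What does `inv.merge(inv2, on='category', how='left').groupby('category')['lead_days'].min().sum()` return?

merge on 'category' (how='left') → 6 rows:
   lead_days category  price  weight
0         15    books     98    11.0
1         26     elec     46    24.0
2         24    books    133    11.0
3         19     food    107     NaN
4          2     food    187     NaN
5         27    tools    170    49.0
group by category, min of lead_days:
category
books    15
elec     26
food      2
tools    27
Name: lead_days, dtype: int64
sum of the resulting series → 70

70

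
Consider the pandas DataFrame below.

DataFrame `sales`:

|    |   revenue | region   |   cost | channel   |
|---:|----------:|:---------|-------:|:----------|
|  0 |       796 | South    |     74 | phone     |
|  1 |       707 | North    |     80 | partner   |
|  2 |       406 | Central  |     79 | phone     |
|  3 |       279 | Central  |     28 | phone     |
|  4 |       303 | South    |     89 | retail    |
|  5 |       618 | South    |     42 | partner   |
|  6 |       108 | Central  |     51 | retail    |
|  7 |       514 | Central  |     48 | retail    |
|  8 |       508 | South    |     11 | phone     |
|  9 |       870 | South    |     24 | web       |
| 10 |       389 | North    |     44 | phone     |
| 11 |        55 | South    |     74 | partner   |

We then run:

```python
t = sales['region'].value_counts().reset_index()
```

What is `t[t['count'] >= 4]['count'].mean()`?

value_counts of region:
region
South      6
Central    4
North      2
Name: count, dtype: int64
reset_index():
    region  count
0    South      6
1  Central      4
2    North      2
filter rows where count >= 4:
    region  count
0    South      6
1  Central      4
The mean of column 'count' is 5.0.

5.0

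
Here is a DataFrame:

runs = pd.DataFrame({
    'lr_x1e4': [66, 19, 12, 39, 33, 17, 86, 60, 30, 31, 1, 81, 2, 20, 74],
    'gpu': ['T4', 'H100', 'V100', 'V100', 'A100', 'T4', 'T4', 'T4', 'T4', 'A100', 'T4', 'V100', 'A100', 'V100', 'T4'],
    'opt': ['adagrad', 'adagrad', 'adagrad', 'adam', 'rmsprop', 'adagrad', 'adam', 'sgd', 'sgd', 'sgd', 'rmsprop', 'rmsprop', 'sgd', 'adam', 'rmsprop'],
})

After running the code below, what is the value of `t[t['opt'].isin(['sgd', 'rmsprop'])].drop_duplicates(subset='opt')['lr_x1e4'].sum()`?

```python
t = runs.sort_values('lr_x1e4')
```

sort by lr_x1e4:
    lr_x1e4   gpu      opt
10        1    T4  rmsprop
12        2  A100      sgd
2        12  V100  adagrad
5        17    T4  adagrad
1        19  H100  adagrad
13       20  V100     adam
8        30    T4      sgd
9        31  A100      sgd
4        33  A100  rmsprop
3        39  V100     adam
7        60    T4      sgd
0        66    T4  adagrad
14       74    T4  rmsprop
11       81  V100  rmsprop
6        86    T4     adam
filter rows where opt in ['sgd', 'rmsprop']:
    lr_x1e4   gpu      opt
10        1    T4  rmsprop
12        2  A100      sgd
8        30    T4      sgd
9        31  A100      sgd
4        33  A100  rmsprop
7        60    T4      sgd
14       74    T4  rmsprop
11       81  V100  rmsprop
drop duplicate opt (keep=first):
    lr_x1e4   gpu      opt
10        1    T4  rmsprop
12        2  A100      sgd

3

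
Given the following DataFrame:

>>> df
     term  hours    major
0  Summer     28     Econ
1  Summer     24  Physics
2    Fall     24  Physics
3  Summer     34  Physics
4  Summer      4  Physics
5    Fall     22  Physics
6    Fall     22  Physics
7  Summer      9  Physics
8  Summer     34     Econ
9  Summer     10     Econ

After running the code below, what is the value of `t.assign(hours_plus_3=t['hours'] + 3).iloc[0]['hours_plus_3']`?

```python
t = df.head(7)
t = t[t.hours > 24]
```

take first 7 rows:
     term  hours    major
0  Summer     28     Econ
1  Summer     24  Physics
2    Fall     24  Physics
3  Summer     34  Physics
4  Summer      4  Physics
5    Fall     22  Physics
6    Fall     22  Physics
filter rows where hours > 24:
     term  hours    major
0  Summer     28     Econ
3  Summer     34  Physics
add column hours_plus_3 = t['hours'] + 3:
     term  hours    major  hours_plus_3
0  Summer     28     Econ            31
3  Summer     34  Physics            37

31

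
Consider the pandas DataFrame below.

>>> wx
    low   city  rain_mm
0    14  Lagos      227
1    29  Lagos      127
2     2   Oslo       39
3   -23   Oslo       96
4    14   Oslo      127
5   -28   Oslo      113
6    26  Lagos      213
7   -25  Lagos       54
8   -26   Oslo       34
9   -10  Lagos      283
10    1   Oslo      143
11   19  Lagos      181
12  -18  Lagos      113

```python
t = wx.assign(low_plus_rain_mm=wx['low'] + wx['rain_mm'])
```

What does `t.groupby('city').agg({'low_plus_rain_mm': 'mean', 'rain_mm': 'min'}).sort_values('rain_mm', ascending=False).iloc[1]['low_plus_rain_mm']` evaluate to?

add column low_plus_rain_mm = wx['low'] + wx['rain_mm']:
    low   city  rain_mm  low_plus_rain_mm
0    14  Lagos      227               241
1    29  Lagos      127               156
2     2   Oslo       39                41
3   -23   Oslo       96                73
4    14   Oslo      127               141
5   -28   Oslo      113                85
6    26  Lagos      213               239
7   -25  Lagos       54                29
8   -26   Oslo       34                 8
9   -10  Lagos      283               273
10    1   Oslo      143               144
11   19  Lagos      181               200
12  -18  Lagos      113                95
group by city: mean(low_plus_rain_mm), min(rain_mm):
       low_plus_rain_mm  rain_mm
city                            
Lagos        176.142857       54
Oslo          82.000000       34
sort by rain_mm descending:
       low_plus_rain_mm  rain_mm
city                            
Lagos        176.142857       54
Oslo          82.000000       34

82.0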